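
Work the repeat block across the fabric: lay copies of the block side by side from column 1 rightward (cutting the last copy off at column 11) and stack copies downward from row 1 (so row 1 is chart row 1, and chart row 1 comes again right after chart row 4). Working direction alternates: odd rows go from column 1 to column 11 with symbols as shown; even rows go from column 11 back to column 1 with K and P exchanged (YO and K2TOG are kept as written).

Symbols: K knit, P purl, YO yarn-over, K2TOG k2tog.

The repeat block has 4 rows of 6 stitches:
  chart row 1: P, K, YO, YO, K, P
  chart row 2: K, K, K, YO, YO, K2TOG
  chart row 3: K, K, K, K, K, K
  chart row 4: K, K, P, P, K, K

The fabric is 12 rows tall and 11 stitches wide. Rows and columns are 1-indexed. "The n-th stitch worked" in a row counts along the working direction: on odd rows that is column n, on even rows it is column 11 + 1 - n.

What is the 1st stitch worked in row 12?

For row 12: chart row = ((12-1) mod 4) + 1 = 4; this is a WS (even) row.
Chart row 4 tiled across columns 1-11: K K P P K K K K P P K
Wrong side: read the tiled row from column 11 down to 1 and exchange K with P (leave YO, K2TOG).
Row 12 as worked: P K K P P P P K K P P
The 1st stitch worked is P.

Stitch:
P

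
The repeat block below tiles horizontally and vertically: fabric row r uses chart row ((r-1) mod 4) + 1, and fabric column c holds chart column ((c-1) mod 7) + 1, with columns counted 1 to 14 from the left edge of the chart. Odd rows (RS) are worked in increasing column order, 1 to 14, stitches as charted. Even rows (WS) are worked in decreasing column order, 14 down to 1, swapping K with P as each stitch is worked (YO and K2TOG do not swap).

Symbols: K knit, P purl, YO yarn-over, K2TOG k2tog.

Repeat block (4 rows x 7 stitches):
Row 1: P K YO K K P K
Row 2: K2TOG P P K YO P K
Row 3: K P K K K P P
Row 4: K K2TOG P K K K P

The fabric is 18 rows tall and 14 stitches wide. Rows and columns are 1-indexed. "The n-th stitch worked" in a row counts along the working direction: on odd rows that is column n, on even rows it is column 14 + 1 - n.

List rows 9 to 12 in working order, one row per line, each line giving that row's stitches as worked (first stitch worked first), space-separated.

Rows as worked:
P K YO K K P K P K YO K K P K
P K YO P K K K2TOG P K YO P K K K2TOG
K P K K K P P K P K K K P P
K P P P K K2TOG P K P P P K K2TOG P

Derivation:
Row 9: chart row 1, RS - tile across columns 1-14 and work as-is.
Row 10: chart row 2, WS - tiled (columns 1-14): K2TOG P P K YO P K K2TOG P P K YO P K; work from column 14 back to 1 with K<->P swapped.
Row 11: chart row 3, RS - tile across columns 1-14 and work as-is.
Row 12: chart row 4, WS - tiled (columns 1-14): K K2TOG P K K K P K K2TOG P K K K P; work from column 14 back to 1 with K<->P swapped.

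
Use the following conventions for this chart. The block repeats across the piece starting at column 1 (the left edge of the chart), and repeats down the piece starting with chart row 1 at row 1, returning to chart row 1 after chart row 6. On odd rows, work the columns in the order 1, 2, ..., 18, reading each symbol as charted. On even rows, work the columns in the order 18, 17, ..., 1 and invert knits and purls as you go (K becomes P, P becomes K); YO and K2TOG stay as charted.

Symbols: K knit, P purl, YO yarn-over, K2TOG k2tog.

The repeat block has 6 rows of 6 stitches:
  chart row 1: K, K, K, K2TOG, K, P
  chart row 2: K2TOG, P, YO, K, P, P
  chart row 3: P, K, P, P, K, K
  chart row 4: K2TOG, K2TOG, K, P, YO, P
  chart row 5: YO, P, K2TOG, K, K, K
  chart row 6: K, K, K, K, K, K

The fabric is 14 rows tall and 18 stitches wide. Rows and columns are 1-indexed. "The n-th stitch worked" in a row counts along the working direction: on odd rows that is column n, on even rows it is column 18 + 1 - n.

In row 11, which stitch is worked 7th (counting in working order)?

Stitch:
YO

Derivation:
Row 11 uses chart row ((11-1) mod 6)+1 = 5. Row 11 is odd, so RS.
Chart row 5 tiled across columns 1-18: YO P K2TOG K K K YO P K2TOG K K K YO P K2TOG K K K
RS row: no reversal, no swap; stitch n worked = column n.
Stitch 7 in working order -> YO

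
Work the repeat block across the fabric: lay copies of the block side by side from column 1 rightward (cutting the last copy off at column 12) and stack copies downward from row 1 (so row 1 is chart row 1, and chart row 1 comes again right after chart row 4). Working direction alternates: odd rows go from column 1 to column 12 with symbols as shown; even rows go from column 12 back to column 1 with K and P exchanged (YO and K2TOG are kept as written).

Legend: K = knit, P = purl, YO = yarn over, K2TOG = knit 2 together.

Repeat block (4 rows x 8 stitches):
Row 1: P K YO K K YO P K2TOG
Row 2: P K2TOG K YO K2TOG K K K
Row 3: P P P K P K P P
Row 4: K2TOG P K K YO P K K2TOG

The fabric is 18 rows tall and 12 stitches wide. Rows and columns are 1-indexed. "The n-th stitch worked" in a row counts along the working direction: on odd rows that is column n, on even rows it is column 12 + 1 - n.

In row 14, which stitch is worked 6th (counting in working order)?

Row 14 uses chart row ((14-1) mod 4)+1 = 2. Row 14 is even, so WS.
Chart row 2 tiled across columns 1-12: P K2TOG K YO K2TOG K K K P K2TOG K YO
WS: work from column 12 back to column 1 (reverse the tiled row), swapping K<->P (YO and K2TOG unchanged).
Row 14 as worked: YO P K2TOG K P P P K2TOG YO P K2TOG K
Counting 6 along the worked row gives P.

Result:
P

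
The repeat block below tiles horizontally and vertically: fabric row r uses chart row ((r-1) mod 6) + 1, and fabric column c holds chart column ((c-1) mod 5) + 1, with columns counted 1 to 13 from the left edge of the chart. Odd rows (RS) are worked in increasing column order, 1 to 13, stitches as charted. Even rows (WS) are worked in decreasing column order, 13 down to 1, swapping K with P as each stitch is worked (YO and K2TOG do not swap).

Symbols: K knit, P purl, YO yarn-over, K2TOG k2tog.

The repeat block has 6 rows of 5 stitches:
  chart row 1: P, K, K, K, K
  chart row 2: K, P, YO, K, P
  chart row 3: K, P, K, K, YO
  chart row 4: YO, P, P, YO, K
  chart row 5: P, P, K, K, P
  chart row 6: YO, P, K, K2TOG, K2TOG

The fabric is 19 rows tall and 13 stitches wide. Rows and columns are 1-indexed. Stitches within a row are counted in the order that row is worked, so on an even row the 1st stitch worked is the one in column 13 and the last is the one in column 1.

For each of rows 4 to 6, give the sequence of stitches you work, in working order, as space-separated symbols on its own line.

Row 4: chart row 4, WS - tiled (columns 1-13): YO P P YO K YO P P YO K YO P P; work from column 13 back to 1 with K<->P swapped.
Row 5: chart row 5, RS - tile across columns 1-13 and work as-is.
Row 6: chart row 6, WS - tiled (columns 1-13): YO P K K2TOG K2TOG YO P K K2TOG K2TOG YO P K; work from column 13 back to 1 with K<->P swapped.

== ROWS AS WORKED ==
K K YO P YO K K YO P YO K K YO
P P K K P P P K K P P P K
P K YO K2TOG K2TOG P K YO K2TOG K2TOG P K YO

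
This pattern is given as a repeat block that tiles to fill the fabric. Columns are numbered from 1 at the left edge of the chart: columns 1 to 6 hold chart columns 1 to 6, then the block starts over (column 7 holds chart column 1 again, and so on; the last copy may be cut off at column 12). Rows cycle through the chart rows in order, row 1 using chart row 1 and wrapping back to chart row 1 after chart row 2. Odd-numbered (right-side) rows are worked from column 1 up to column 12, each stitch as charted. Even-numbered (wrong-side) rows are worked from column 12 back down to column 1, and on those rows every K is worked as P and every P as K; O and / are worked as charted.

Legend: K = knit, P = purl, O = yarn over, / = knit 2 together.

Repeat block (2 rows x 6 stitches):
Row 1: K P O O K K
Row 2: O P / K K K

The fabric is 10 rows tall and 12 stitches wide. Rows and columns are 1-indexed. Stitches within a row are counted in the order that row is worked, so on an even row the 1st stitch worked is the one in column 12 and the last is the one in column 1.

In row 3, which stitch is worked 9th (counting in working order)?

Stitch:
O

Derivation:
For row 3: chart row = ((3-1) mod 2) + 1 = 1; this is a RS (odd) row.
Chart row 1 tiled across columns 1-12: K P O O K K K P O O K K
RS row: no reversal, no swap; stitch n worked = column n.
The 9th stitch worked is O.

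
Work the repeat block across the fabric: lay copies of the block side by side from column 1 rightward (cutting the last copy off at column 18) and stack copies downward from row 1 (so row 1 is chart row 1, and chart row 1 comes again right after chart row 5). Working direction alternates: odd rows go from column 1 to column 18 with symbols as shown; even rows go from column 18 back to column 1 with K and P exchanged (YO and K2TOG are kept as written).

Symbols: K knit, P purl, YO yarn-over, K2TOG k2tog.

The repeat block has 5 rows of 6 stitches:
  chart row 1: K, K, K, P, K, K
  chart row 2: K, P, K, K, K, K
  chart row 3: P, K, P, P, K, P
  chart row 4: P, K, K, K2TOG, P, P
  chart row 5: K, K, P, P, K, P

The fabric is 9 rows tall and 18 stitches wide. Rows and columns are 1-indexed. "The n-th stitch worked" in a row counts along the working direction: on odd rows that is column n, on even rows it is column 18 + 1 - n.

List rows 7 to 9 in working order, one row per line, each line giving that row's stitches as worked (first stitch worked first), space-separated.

Rows as worked:
K P K K K K K P K K K K K P K K K K
K P K K P K K P K K P K K P K K P K
P K K K2TOG P P P K K K2TOG P P P K K K2TOG P P

Derivation:
Row 7: chart row 2, RS - tile across columns 1-18 and work as-is.
Row 8: chart row 3, WS - tiled (columns 1-18): P K P P K P P K P P K P P K P P K P; work from column 18 back to 1 with K<->P swapped.
Row 9: chart row 4, RS - tile across columns 1-18 and work as-is.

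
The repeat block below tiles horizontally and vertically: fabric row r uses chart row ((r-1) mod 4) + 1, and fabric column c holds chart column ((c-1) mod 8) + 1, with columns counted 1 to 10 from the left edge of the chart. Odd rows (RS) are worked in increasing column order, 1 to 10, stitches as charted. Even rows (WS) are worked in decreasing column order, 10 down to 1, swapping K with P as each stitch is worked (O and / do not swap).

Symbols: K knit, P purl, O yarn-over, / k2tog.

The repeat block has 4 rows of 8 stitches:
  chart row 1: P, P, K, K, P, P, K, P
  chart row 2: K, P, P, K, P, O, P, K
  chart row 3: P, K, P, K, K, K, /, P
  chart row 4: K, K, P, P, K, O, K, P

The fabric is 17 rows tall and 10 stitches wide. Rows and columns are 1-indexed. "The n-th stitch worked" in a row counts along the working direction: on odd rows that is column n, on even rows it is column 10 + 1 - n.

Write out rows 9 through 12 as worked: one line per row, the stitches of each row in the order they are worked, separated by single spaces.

Rows as worked:
P P K K P P K P P P
K P P K O K P K K P
P K P K K K / P P K
P P K P O P K K P P

Derivation:
Row 9: chart row 1, RS - tile across columns 1-10 and work as-is.
Row 10: chart row 2, WS - tiled (columns 1-10): K P P K P O P K K P; work from column 10 back to 1 with K<->P swapped.
Row 11: chart row 3, RS - tile across columns 1-10 and work as-is.
Row 12: chart row 4, WS - tiled (columns 1-10): K K P P K O K P K K; work from column 10 back to 1 with K<->P swapped.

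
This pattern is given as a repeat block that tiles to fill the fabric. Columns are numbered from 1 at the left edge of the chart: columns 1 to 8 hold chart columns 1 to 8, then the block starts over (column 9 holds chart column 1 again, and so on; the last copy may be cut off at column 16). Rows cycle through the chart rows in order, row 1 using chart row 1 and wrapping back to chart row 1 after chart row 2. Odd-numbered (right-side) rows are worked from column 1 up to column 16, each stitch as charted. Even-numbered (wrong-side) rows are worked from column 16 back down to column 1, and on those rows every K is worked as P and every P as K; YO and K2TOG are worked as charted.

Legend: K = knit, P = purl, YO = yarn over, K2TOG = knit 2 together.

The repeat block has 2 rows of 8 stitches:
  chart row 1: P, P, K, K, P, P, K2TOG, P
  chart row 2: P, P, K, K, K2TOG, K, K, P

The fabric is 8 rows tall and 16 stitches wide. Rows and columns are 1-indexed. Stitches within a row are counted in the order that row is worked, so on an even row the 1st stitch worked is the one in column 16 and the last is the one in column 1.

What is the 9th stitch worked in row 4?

Row 4: (4-1) mod 2 = 1, so use chart row 2. Even row -> WS.
Chart row 2 tiled across columns 1-16: P P K K K2TOG K K P P P K K K2TOG K K P
WS row: flip the tiled sequence (start at column 16) and apply K<->P; YO and K2TOG stay.
Row 4 as worked: K P P K2TOG P P K K K P P K2TOG P P K K
Counting 9 along the worked row gives K.

Stitch:
K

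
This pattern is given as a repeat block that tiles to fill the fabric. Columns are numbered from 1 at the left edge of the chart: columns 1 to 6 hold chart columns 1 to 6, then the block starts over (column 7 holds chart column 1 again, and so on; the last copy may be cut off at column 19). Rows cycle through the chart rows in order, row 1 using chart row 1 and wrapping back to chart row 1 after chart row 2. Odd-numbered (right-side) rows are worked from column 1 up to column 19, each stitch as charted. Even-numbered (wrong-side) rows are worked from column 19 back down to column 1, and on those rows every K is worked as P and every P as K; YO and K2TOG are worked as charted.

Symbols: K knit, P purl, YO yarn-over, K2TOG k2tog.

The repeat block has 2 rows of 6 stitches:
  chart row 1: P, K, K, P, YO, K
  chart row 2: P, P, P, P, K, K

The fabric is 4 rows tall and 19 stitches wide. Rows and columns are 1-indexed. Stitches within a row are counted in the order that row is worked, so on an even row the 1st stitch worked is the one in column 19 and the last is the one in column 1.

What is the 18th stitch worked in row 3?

Row 3 uses chart row ((3-1) mod 2)+1 = 1. Row 3 is odd, so RS.
Chart row 1 tiled across columns 1-19: P K K P YO K P K K P YO K P K K P YO K P
RS row: no reversal, no swap; stitch n worked = column n.
The 18th stitch worked is K.

Stitch:
K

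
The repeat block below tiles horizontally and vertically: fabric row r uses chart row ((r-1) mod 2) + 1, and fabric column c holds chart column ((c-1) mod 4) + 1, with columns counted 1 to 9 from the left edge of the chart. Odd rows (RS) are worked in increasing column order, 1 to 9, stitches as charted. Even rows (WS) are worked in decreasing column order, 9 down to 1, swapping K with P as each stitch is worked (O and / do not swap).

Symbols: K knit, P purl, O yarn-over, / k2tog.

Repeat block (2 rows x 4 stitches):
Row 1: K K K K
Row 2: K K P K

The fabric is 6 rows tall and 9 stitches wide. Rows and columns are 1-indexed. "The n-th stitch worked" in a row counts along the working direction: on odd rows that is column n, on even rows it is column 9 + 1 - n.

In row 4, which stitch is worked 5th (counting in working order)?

Result:
P

Derivation:
Row 4: (4-1) mod 2 = 1, so use chart row 2. Even row -> WS.
Chart row 2 tiled across columns 1-9: K K P K K K P K K
WS: work from column 9 back to column 1 (reverse the tiled row), swapping K<->P (O and / unchanged).
Row 4 as worked: P P K P P P K P P
Stitch 5 in working order -> P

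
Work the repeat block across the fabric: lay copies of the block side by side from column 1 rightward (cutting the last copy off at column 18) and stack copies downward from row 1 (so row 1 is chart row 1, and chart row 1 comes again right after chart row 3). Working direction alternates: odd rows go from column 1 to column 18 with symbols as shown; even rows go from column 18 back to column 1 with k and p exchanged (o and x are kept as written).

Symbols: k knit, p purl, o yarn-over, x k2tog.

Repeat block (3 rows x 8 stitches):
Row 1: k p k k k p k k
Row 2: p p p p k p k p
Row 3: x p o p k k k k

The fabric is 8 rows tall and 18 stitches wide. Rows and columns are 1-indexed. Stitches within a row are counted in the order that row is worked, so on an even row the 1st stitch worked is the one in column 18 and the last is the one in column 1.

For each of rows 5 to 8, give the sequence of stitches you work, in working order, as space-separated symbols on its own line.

Row 5: chart row 2, RS - tile across columns 1-18 and work as-is.
Row 6: chart row 3, WS - tiled (columns 1-18): x p o p k k k k x p o p k k k k x p; work from column 18 back to 1 with k<->p swapped.
Row 7: chart row 1, RS - tile across columns 1-18 and work as-is.
Row 8: chart row 2, WS - tiled (columns 1-18): p p p p k p k p p p p p k p k p p p; work from column 18 back to 1 with k<->p swapped.

== ROWS AS WORKED ==
p p p p k p k p p p p p k p k p p p
k x p p p p k o k x p p p p k o k x
k p k k k p k k k p k k k p k k k p
k k k p k p k k k k k p k p k k k k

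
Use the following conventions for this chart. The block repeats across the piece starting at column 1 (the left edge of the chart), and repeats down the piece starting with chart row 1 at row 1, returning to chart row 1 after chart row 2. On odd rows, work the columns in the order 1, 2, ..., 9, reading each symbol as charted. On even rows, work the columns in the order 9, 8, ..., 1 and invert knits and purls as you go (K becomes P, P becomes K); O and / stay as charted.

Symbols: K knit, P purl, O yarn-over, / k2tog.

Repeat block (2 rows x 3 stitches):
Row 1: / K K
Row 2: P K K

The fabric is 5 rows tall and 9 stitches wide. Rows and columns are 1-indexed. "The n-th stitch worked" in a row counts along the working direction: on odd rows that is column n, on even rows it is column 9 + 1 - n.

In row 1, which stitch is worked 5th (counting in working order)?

Stitch:
K

Derivation:
Row 1: (1-1) mod 2 = 0, so use chart row 1. Odd row -> RS.
Chart row 1 tiled across columns 1-9: / K K / K K / K K
RS row: no reversal, no swap; stitch n worked = column n.
Stitch 5 in working order -> K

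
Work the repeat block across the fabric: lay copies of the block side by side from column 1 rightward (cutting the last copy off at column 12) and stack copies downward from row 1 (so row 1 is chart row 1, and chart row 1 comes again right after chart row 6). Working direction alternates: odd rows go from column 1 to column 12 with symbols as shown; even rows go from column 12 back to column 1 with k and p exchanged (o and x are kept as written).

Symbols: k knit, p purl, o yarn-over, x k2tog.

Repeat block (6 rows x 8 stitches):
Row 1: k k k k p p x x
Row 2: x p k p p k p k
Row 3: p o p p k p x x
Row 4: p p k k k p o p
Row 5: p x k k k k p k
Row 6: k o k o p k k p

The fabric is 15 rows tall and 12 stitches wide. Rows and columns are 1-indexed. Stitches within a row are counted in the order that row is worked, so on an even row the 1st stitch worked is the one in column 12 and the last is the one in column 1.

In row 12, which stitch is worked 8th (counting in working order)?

Row 12 uses chart row ((12-1) mod 6)+1 = 6. Row 12 is even, so WS.
Chart row 6 tiled across columns 1-12: k o k o p k k p k o k o
WS row: flip the tiled sequence (start at column 12) and apply k<->p; o and x stay.
Row 12 as worked: o p o p k p p k o p o p
Stitch 8 in working order -> k

Result:
k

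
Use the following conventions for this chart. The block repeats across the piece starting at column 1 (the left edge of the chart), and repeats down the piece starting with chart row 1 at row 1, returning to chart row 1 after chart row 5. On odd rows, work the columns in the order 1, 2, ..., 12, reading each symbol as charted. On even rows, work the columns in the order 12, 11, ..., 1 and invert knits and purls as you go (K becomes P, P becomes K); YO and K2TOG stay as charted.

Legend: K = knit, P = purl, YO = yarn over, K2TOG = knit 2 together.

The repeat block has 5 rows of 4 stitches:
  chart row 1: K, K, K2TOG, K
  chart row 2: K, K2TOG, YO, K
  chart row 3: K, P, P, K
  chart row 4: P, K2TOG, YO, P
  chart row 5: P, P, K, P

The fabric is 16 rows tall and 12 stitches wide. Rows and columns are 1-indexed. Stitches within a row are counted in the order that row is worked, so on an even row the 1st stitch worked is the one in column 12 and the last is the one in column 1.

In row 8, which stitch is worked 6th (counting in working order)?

Result:
K

Derivation:
Row 8: (8-1) mod 5 = 2, so use chart row 3. Even row -> WS.
Chart row 3 tiled across columns 1-12: K P P K K P P K K P P K
WS: work from column 12 back to column 1 (reverse the tiled row), swapping K<->P (YO and K2TOG unchanged).
Row 8 as worked: P K K P P K K P P K K P
The 6th stitch worked is K.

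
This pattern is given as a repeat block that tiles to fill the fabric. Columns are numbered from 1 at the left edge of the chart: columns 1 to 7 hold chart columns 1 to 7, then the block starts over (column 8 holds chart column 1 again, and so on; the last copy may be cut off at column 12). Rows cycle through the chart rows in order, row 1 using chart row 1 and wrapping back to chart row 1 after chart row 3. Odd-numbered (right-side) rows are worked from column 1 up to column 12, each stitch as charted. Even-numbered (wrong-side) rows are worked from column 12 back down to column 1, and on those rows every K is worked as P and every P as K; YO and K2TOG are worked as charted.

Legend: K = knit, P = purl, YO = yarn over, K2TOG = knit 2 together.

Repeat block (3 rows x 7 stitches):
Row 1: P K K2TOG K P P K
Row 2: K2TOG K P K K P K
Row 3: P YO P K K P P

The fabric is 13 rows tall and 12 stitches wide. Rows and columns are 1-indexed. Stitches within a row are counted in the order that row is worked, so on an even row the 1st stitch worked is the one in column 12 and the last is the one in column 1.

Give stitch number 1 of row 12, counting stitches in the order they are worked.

Row 12: (12-1) mod 3 = 2, so use chart row 3. Even row -> WS.
Chart row 3 tiled across columns 1-12: P YO P K K P P P YO P K K
WS row: flip the tiled sequence (start at column 12) and apply K<->P; YO and K2TOG stay.
Row 12 as worked: P P K YO K K K P P K YO K
The 1st stitch worked is P.

== STITCH ==
P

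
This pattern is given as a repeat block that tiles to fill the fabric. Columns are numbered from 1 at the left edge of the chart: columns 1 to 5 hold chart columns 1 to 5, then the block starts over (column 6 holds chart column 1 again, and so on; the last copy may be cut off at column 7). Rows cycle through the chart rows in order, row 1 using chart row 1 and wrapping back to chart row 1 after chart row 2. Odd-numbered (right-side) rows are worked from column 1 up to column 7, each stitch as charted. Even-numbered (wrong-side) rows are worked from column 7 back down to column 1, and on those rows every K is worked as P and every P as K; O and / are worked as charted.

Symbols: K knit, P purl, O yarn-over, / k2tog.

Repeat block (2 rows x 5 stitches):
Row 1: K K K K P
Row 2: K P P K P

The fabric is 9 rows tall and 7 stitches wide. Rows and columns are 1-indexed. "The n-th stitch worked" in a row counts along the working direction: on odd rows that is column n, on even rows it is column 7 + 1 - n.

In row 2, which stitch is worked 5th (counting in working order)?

Result:
K

Derivation:
Row 2: (2-1) mod 2 = 1, so use chart row 2. Even row -> WS.
Chart row 2 tiled across columns 1-7: K P P K P K P
Wrong side: read the tiled row from column 7 down to 1 and exchange K with P (leave O, /).
Row 2 as worked: K P K P K K P
Stitch 5 in working order -> K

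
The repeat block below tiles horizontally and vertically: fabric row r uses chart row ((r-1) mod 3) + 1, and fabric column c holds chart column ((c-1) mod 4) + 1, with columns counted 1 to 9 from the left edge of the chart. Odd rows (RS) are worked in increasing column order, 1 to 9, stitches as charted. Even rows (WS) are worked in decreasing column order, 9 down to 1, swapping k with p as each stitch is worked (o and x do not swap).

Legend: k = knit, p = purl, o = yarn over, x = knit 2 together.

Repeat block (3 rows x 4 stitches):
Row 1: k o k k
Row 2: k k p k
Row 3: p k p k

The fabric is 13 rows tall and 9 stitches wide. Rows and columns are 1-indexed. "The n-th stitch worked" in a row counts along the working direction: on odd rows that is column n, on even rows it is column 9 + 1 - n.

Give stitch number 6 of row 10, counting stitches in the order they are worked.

Result:
p

Derivation:
Row 10 uses chart row ((10-1) mod 3)+1 = 1. Row 10 is even, so WS.
Chart row 1 tiled across columns 1-9: k o k k k o k k k
Wrong side: read the tiled row from column 9 down to 1 and exchange k with p (leave o, x).
Row 10 as worked: p p p o p p p o p
Counting 6 along the worked row gives p.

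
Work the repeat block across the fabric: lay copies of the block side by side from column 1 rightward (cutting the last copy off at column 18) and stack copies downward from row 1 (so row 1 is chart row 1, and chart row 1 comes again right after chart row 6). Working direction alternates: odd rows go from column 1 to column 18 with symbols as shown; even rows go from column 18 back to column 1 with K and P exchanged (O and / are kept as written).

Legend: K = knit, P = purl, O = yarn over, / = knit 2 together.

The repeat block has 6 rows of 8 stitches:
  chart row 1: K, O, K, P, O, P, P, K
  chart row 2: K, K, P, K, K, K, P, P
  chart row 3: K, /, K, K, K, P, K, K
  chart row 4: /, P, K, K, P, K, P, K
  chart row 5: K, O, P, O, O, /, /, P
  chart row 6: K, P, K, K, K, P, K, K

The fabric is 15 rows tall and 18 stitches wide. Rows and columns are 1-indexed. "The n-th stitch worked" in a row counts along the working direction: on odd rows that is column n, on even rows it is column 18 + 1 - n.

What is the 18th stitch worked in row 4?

For row 4: chart row = ((4-1) mod 6) + 1 = 4; this is a WS (even) row.
Chart row 4 tiled across columns 1-18: / P K K P K P K / P K K P K P K / P
Wrong side: read the tiled row from column 18 down to 1 and exchange K with P (leave O, /).
Row 4 as worked: K / P K P K P P K / P K P K P P K /
Counting 18 along the worked row gives /.

== STITCH ==
/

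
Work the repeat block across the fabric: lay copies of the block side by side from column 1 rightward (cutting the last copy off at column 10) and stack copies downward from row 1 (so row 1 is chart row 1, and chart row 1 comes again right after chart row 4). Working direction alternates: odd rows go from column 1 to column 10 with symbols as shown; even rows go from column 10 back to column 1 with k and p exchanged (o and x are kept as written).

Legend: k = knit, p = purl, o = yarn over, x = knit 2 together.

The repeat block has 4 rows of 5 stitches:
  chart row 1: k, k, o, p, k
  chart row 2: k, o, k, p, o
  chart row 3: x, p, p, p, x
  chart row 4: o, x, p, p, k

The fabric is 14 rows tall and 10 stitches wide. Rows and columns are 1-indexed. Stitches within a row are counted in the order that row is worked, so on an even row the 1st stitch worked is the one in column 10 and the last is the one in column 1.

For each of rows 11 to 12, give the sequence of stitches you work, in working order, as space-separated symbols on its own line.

Row 11: chart row 3, RS - tile across columns 1-10 and work as-is.
Row 12: chart row 4, WS - tiled (columns 1-10): o x p p k o x p p k; work from column 10 back to 1 with k<->p swapped.

Rows as worked:
x p p p x x p p p x
p k k x o p k k x o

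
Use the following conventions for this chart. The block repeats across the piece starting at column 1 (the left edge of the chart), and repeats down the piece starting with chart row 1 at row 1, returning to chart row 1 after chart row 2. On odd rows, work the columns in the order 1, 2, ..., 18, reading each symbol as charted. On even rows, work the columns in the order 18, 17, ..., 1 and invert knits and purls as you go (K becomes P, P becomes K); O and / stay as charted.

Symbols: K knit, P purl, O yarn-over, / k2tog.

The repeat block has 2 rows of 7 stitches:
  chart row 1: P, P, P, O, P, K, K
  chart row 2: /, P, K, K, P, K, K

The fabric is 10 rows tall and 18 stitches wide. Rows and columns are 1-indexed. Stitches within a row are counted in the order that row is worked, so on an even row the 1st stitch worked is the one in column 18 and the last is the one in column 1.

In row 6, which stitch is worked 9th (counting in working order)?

Stitch:
P

Derivation:
For row 6: chart row = ((6-1) mod 2) + 1 = 2; this is a WS (even) row.
Chart row 2 tiled across columns 1-18: / P K K P K K / P K K P K K / P K K
Wrong side: read the tiled row from column 18 down to 1 and exchange K with P (leave O, /).
Row 6 as worked: P P K / P P K P P K / P P K P P K /
Counting 9 along the worked row gives P.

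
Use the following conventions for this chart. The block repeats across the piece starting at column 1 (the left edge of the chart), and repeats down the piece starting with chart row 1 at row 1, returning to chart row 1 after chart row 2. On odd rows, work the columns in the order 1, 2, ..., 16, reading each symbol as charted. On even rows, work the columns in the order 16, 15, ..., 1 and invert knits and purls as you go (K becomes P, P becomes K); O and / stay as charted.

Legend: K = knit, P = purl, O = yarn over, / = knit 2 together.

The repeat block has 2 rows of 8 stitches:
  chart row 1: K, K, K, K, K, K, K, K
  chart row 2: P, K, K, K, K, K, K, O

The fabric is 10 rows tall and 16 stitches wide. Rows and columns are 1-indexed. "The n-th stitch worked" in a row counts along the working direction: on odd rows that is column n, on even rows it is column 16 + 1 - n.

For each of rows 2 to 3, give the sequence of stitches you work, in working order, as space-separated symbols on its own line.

Rows as worked:
O P P P P P P K O P P P P P P K
K K K K K K K K K K K K K K K K

Derivation:
Row 2: chart row 2, WS - tiled (columns 1-16): P K K K K K K O P K K K K K K O; work from column 16 back to 1 with K<->P swapped.
Row 3: chart row 1, RS - tile across columns 1-16 and work as-is.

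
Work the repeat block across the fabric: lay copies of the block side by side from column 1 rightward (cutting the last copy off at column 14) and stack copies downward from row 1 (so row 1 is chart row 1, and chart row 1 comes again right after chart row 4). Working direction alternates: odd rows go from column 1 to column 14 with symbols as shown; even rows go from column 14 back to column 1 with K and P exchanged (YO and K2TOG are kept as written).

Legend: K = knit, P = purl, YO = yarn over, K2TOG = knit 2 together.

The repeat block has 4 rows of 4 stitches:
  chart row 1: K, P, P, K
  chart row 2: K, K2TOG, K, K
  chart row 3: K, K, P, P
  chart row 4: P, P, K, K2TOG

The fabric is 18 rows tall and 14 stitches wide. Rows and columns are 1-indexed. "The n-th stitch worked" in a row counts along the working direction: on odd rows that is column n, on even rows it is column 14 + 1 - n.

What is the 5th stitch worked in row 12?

== STITCH ==
K

Derivation:
For row 12: chart row = ((12-1) mod 4) + 1 = 4; this is a WS (even) row.
Chart row 4 tiled across columns 1-14: P P K K2TOG P P K K2TOG P P K K2TOG P P
WS row: flip the tiled sequence (start at column 14) and apply K<->P; YO and K2TOG stay.
Row 12 as worked: K K K2TOG P K K K2TOG P K K K2TOG P K K
Counting 5 along the worked row gives K.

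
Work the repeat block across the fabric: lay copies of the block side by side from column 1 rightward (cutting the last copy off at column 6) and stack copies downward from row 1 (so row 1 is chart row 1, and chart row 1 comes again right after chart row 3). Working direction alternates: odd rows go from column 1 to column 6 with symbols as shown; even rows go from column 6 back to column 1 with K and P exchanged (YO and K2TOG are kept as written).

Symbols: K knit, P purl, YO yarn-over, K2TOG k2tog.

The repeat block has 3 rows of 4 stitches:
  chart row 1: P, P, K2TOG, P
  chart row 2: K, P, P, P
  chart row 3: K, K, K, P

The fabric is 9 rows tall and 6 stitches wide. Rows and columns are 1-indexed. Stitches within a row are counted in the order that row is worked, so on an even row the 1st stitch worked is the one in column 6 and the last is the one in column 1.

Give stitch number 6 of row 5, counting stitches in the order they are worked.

Row 5: (5-1) mod 3 = 1, so use chart row 2. Odd row -> RS.
Chart row 2 tiled across columns 1-6: K P P P K P
RS: work column 1 to column 6, symbols as charted — the tiled row is the row as worked.
The 6th stitch worked is P.

== STITCH ==
P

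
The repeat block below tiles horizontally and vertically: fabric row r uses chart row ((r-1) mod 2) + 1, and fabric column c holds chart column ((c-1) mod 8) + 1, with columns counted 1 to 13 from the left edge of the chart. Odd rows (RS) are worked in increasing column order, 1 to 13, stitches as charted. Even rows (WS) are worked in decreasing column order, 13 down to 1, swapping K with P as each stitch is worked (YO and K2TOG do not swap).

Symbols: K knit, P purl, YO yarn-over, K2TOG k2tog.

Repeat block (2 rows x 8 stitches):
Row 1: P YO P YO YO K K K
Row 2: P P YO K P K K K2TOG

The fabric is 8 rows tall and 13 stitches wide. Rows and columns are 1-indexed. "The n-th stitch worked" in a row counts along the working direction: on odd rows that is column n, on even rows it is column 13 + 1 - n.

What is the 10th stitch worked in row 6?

Row 6: (6-1) mod 2 = 1, so use chart row 2. Even row -> WS.
Chart row 2 tiled across columns 1-13: P P YO K P K K K2TOG P P YO K P
Wrong side: read the tiled row from column 13 down to 1 and exchange K with P (leave YO, K2TOG).
Row 6 as worked: K P YO K K K2TOG P P K P YO K K
The 10th stitch worked is P.

Stitch:
P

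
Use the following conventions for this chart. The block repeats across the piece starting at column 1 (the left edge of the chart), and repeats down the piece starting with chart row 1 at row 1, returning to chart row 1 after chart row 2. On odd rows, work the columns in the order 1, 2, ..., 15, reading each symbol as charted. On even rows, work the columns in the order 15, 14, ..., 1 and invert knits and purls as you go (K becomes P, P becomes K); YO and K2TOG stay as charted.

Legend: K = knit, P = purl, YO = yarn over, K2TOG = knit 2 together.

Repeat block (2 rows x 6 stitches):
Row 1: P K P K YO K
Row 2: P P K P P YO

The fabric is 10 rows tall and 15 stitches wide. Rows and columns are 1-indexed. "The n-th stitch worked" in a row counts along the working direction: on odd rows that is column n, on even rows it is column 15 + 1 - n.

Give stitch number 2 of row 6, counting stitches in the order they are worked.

Row 6: (6-1) mod 2 = 1, so use chart row 2. Even row -> WS.
Chart row 2 tiled across columns 1-15: P P K P P YO P P K P P YO P P K
WS row: flip the tiled sequence (start at column 15) and apply K<->P; YO and K2TOG stay.
Row 6 as worked: P K K YO K K P K K YO K K P K K
Counting 2 along the worked row gives K.

== STITCH ==
K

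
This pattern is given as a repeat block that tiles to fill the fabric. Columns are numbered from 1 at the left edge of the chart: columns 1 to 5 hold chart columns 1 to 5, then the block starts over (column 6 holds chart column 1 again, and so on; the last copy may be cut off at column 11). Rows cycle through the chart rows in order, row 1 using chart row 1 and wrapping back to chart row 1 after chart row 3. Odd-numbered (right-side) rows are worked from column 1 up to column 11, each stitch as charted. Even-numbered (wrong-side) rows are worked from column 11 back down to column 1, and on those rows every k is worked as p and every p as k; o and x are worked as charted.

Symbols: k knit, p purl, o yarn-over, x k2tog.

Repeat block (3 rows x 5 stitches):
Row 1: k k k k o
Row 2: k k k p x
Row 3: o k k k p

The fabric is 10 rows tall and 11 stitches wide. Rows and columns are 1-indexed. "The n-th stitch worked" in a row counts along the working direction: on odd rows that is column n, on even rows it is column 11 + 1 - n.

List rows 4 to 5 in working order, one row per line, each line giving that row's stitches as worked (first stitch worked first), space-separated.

Row 4: chart row 1, WS - tiled (columns 1-11): k k k k o k k k k o k; work from column 11 back to 1 with k<->p swapped.
Row 5: chart row 2, RS - tile across columns 1-11 and work as-is.

Rows as worked:
p o p p p p o p p p p
k k k p x k k k p x k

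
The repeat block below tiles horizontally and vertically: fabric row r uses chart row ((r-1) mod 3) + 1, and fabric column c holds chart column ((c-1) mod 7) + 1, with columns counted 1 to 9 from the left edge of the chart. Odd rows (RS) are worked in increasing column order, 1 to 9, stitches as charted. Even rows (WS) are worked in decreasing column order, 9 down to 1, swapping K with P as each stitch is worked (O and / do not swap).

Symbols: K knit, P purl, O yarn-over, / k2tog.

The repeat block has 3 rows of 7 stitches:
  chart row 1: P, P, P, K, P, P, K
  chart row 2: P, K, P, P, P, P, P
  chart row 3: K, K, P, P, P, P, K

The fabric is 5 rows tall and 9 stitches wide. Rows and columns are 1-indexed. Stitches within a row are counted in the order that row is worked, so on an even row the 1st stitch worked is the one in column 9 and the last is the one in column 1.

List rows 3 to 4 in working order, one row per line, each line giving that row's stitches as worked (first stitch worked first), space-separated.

Row 3: chart row 3, RS - tile across columns 1-9 and work as-is.
Row 4: chart row 1, WS - tiled (columns 1-9): P P P K P P K P P; work from column 9 back to 1 with K<->P swapped.

Rows as worked:
K K P P P P K K K
K K P K K P K K K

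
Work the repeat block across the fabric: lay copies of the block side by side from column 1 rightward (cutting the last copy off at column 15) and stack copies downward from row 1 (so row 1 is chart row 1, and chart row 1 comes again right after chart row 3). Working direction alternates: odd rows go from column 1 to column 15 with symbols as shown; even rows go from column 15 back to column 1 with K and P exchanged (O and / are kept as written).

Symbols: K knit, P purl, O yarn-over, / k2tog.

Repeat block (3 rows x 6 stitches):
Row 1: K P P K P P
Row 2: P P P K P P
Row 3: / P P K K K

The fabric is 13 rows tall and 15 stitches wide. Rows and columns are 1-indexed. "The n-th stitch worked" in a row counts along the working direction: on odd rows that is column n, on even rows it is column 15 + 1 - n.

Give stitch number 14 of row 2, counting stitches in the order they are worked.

== STITCH ==
K

Derivation:
Row 2 uses chart row ((2-1) mod 3)+1 = 2. Row 2 is even, so WS.
Chart row 2 tiled across columns 1-15: P P P K P P P P P K P P P P P
WS: work from column 15 back to column 1 (reverse the tiled row), swapping K<->P (O and / unchanged).
Row 2 as worked: K K K K K P K K K K K P K K K
Counting 14 along the worked row gives K.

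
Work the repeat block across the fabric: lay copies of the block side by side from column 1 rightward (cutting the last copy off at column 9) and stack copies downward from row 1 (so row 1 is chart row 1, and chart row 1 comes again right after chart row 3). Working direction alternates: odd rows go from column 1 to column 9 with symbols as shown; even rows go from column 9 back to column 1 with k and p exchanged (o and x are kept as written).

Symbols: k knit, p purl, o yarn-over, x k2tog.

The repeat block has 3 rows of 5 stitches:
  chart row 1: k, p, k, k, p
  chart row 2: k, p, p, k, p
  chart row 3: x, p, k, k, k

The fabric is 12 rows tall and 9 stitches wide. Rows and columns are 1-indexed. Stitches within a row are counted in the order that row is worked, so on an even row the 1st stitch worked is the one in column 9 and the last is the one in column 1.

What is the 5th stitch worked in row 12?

Row 12: (12-1) mod 3 = 2, so use chart row 3. Even row -> WS.
Chart row 3 tiled across columns 1-9: x p k k k x p k k
WS: work from column 9 back to column 1 (reverse the tiled row), swapping k<->p (o and x unchanged).
Row 12 as worked: p p k x p p p k x
Counting 5 along the worked row gives p.

Stitch:
p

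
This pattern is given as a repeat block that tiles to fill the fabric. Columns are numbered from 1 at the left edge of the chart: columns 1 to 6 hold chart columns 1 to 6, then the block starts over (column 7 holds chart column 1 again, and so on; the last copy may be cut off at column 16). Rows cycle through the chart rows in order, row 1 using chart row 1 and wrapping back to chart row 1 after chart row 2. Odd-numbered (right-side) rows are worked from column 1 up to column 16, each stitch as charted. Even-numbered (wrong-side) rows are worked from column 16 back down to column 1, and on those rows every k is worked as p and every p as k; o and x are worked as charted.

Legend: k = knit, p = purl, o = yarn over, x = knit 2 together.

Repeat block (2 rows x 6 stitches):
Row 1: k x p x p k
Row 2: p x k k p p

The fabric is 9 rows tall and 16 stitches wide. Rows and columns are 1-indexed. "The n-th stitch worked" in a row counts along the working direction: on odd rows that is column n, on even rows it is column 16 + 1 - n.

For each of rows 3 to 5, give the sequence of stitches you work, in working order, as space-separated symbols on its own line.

Rows as worked:
k x p x p k k x p x p k k x p x
p p x k k k p p x k k k p p x k
k x p x p k k x p x p k k x p x

Derivation:
Row 3: chart row 1, RS - tile across columns 1-16 and work as-is.
Row 4: chart row 2, WS - tiled (columns 1-16): p x k k p p p x k k p p p x k k; work from column 16 back to 1 with k<->p swapped.
Row 5: chart row 1, RS - tile across columns 1-16 and work as-is.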